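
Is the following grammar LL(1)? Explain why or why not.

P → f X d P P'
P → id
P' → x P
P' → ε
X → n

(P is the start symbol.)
No. Predict set conflict for P': { 'x' }

A grammar is LL(1) if for each non-terminal N with multiple productions, the predict sets of those productions are pairwise disjoint, where PREDICT(N → α) = (FIRST(α) \ {ε}) ∪ (FOLLOW(N) if α ⇒* ε).

Relevant sets:
  FOLLOW(P') = { $, 'x' }

For P:
  PREDICT(P → f X d P P') = { 'f' }
  PREDICT(P → id) = { 'id' }
For P':
  PREDICT(P' → x P) = { 'x' }
  PREDICT(P' → ε) = { $, 'x' }
X has a single production, so nothing to check there.

Conflict found: Predict set conflict for P': { 'x' }
The grammar is NOT LL(1).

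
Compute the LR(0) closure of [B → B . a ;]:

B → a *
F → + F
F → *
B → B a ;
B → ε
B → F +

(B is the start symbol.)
{ [B → B . a ;] }

To compute CLOSURE, for each item [A → α.Bβ] where B is a non-terminal, add [B → .γ] for all productions B → γ; repeat for the newly added items until nothing changes.

Start with: [B → B . a ;]
The dot precedes the terminal a, so nothing is added.

CLOSURE = { [B → B . a ;] }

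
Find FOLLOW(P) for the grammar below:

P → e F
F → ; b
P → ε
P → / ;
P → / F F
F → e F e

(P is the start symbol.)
To compute FOLLOW(P), find every occurrence of P on a right-hand side N → α P β: add FIRST(β) \ {ε}, and if β is empty or nullable also add FOLLOW(N). Iterate to a fixed point.

P is the start symbol, so $ ∈ FOLLOW(P).
P does not occur on any right-hand side.

Taking the union: FOLLOW(P) = { $ }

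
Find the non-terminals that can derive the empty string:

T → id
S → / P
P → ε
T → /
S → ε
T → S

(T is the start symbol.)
ε-productions: P → ε, S → ε
So P, S are immediately nullable.
T → S: every symbol on the right is nullable, so T is nullable too.
Every non-terminal is now nullable.
Nullable = { 'P', 'S', 'T' }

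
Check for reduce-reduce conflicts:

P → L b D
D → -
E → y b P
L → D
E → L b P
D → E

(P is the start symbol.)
Yes — I10: [L → D .] vs [P → L b D .]

A reduce-reduce conflict occurs when an LR(0) state has two complete items [A → α .] and [B → β .] — both call for a reduction, and with no lookahead the parser cannot choose between them.

Augment with P' → P and build the canonical LR(0) collection (I0 = CLOSURE({[P' → . P]}), then GOTO on every symbol after a dot until no new states appear). It has 12 states:
  I0: { [D → . -], [D → . E], [E → . L b P], [E → . y b P], [L → . D], [P → . L b D], [P' → . P] }  — shift
  I1: { [D → - .] }  — reduce
  I2: { [L → D .] }  — reduce
  I3: { [D → E .] }  — reduce
  I4: { [E → L . b P], [P → L . b D] }  — shift
  I5: { [P' → P .] }  — accept
  I6: { [E → y . b P] }  — shift
  I7: { [D → . -], [D → . E], [E → . L b P], [E → . y b P], [E → y b . P], [L → . D], [P → . L b D] }  — shift
  I8: { [E → y b P .] }  — reduce
  I9: { [D → . -], [D → . E], [E → . L b P], [E → . y b P], [E → L b . P], [L → . D], [P → . L b D], [P → L b . D] }  — shift
  I10: { [L → D .], [P → L b D .] }  — 2 reduces
  I11: { [E → L b P .] }  — reduce

I10 contains complete items [L → D .], [P → L b D .] — reduce-reduce conflict.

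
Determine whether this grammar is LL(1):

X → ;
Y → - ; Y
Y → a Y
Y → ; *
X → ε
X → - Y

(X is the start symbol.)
Yes, the grammar is LL(1).

Relevant sets:
  FOLLOW(X) = { $ }

For X:
  PREDICT(X → ';') = { ';' }
  PREDICT(X → ε) = { $ }
  PREDICT(X → '-' Y) = { '-' }
For Y:
  PREDICT(Y → '-' ';' Y) = { '-' }
  PREDICT(Y → a Y) = { 'a' }
  PREDICT(Y → ';' '*') = { ';' }

All predict sets are disjoint. The grammar IS LL(1).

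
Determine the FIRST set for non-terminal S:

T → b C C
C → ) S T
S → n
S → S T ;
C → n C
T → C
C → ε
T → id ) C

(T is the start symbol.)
{ 'n' }

To compute FIRST(S), examine every production with S on the left-hand side, reading each right-hand side left to right until a non-nullable symbol is reached.

From S → n:
  - n is a terminal: add 'n' and stop
From S → S T ;:
  - S is the symbol being defined: contributes nothing new
    S is not nullable, so stop

Collecting: FIRST(S) = { 'n' }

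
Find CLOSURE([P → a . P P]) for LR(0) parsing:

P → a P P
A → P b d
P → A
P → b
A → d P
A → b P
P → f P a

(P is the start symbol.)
Start with: [P → a . P P]
  [P → a . P P] has the dot before P: add [P → . a P P], [P → . A], [P → . b], [P → . f P a]
  [P → . A] has the dot before A: add [A → . P b d], [A → . d P], [A → . b P]
No further items can be added.

CLOSURE = { [A → . P b d], [A → . b P], [A → . d P], [P → . A], [P → . a P P], [P → . b], [P → . f P a], [P → a . P P] }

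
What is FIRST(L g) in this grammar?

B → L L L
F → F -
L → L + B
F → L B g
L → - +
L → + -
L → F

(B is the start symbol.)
{ '+', '-' }

FIRST sets of the non-terminals involved (from the grammar, by fixed-point iteration):
  FIRST(L) = { '+', '-' }

To compute FIRST(L g), process the symbols left to right:
Symbol L is a non-terminal. Add FIRST(L) \ {ε} = { '+', '-' }
L is not nullable (ε ∉ FIRST(L)), so stop here.
FIRST(L g) = { '+', '-' }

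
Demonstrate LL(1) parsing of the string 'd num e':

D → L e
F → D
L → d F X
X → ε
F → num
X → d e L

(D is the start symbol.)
LL(1) parsing maintains a stack (initially the start symbol over $) and the input. At each step: if the stack top is a terminal, match it against the current input token; if it is a non-terminal N, replace it with the RHS of M[N, lookahead] (the unique production whose predict set contains the lookahead).

Stack is shown with the top on the left.

Stack      Input      Action
----------------------------
D $        d num e $  output D → L e
L e $      d num e $  output L → d F X
d F X e $  d num e $  match 'd'
F X e $    num e $    output F → num
num X e $  num e $    match 'num'
X e $      e $        output X → ε
e $        e $        match 'e'
$          $          accept

The string is accepted.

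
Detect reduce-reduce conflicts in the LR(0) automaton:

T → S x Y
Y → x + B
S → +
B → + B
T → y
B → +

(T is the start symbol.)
No reduce-reduce conflicts

A reduce-reduce conflict occurs when an LR(0) state has two complete items [A → α .] and [B → β .] — both call for a reduction, and with no lookahead the parser cannot choose between them.

Augment with T' → T and build the canonical LR(0) collection (I0 = CLOSURE({[T' → . T]}), then GOTO on every symbol after a dot until no new states appear). It has 12 states:
  I0: { [S → . +], [T → . S x Y], [T → . y], [T' → . T] }  — shift
  I1: { [S → + .] }  — reduce
  I2: { [T → S . x Y] }  — shift
  I3: { [T' → T .] }  — accept
  I4: { [T → y .] }  — reduce
  I5: { [T → S x . Y], [Y → . x + B] }  — shift
  I6: { [T → S x Y .] }  — reduce
  I7: { [Y → x . + B] }  — shift
  I8: { [B → . + B], [B → . +], [Y → x + . B] }  — shift
  I9: { [B → + . B], [B → + .], [B → . + B], [B → . +] }  — shift, reduce
  I10: { [Y → x + B .] }  — reduce
  I11: { [B → + B .] }  — reduce

No state contains more than one complete item.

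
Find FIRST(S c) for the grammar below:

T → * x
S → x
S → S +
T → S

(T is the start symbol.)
FIRST sets of the non-terminals involved (from the grammar, by fixed-point iteration):
  FIRST(S) = { 'x' }

To compute FIRST(S c), process the symbols left to right:
Symbol S is a non-terminal. Add FIRST(S) \ {ε} = { 'x' }
S is not nullable (ε ∉ FIRST(S)), so stop here.
FIRST(S c) = { 'x' }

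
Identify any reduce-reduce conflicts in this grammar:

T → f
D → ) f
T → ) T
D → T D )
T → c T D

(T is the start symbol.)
Yes — I12: [D → ) f .] vs [T → f .]

A reduce-reduce conflict occurs when an LR(0) state has two complete items [A → α .] and [B → β .] — both call for a reduction, and with no lookahead the parser cannot choose between them.

Augment with T' → T and build the canonical LR(0) collection (I0 = CLOSURE({[T' → . T]}), then GOTO on every symbol after a dot until no new states appear). It has 13 states:
  I0: { [T → . ) T], [T → . c T D], [T → . f], [T' → . T] }  — shift
  I1: { [T → ) . T], [T → . ) T], [T → . c T D], [T → . f] }  — shift
  I2: { [T' → T .] }  — accept
  I3: { [T → . ) T], [T → . c T D], [T → . f], [T → c . T D] }  — shift
  I4: { [T → f .] }  — reduce
  I5: { [D → . ) f], [D → . T D )], [T → . ) T], [T → . c T D], [T → . f], [T → c T . D] }  — shift
  I6: { [D → ) . f], [T → ) . T], [T → . ) T], [T → . c T D], [T → . f] }  — shift
  I7: { [T → c T D .] }  — reduce
  I8: { [D → . ) f], [D → . T D )], [D → T . D )], [T → . ) T], [T → . c T D], [T → . f] }  — shift
  I9: { [D → T D . )] }  — shift
  I10: { [D → T D ) .] }  — reduce
  I11: { [T → ) T .] }  — reduce
  I12: { [D → ) f .], [T → f .] }  — 2 reduces

I12 contains complete items [D → ) f .], [T → f .] — reduce-reduce conflict.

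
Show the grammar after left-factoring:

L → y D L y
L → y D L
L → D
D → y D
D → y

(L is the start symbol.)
L → y D L L'
L' → y
L' → ε
L → D
D → y D'
D' → D
D' → ε

Left-factoring transforms A → αβ₁ | αβ₂ into A → αA' and A' → β₁ | β₂
(α is the longest common prefix among the alternatives). Repeat until
no nonterminal has two alternatives with a common prefix.

Round 1: L has alternatives sharing prefix 'y D L'. Introduce L': L → y D L L'
  Add: L' → y
  Add: L' → ε

Round 2: D has alternatives sharing prefix 'y'. Introduce D': D → y D'
  Add: D' → D
  Add: D' → ε

No remaining common prefixes — done.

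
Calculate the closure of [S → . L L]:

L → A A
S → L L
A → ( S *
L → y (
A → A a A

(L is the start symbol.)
{ [A → . ( S *], [A → . A a A], [L → . A A], [L → . y (], [S → . L L] }

Start with: [S → . L L]
  [S → . L L] has the dot before L: add [L → . A A], [L → . y (]
  [L → . A A] has the dot before A: add [A → . ( S *], [A → . A a A]
No further items can be added.

CLOSURE = { [A → . ( S *], [A → . A a A], [L → . A A], [L → . y (], [S → . L L] }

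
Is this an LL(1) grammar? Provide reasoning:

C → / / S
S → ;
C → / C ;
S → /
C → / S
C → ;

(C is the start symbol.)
A grammar is LL(1) if for each non-terminal N with multiple productions, the predict sets of those productions are pairwise disjoint, where PREDICT(N → α) = (FIRST(α) \ {ε}) ∪ (FOLLOW(N) if α ⇒* ε).

For C:
  PREDICT(C → '/' '/' S) = { '/' }
  PREDICT(C → '/' C ';') = { '/' }
  PREDICT(C → '/' S) = { '/' }
  PREDICT(C → ';') = { ';' }
For S:
  PREDICT(S → ';') = { ';' }
  PREDICT(S → '/') = { '/' }

Conflict found: Predict set conflict for C: { '/' }
The grammar is NOT LL(1).

Answer: No. Predict set conflict for C: { '/' }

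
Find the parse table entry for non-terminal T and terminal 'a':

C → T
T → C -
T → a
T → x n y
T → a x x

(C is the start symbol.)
T → C -, T → a, T → a x x

To find M[T, 'a'], we find productions for T where 'a' is in the predict set (PREDICT(N → α) = (FIRST(α) \ {ε}) ∪ (FOLLOW(N) if α ⇒* ε)).

Relevant sets:
  FIRST(C) = { 'a', 'x' }

T → C -: PREDICT = { 'a', 'x' }
  'a' is in predict set, so this production goes in M[T, 'a']
T → a: PREDICT = { 'a' }
  'a' is in predict set, so this production goes in M[T, 'a']
T → x n y: PREDICT = { 'x' }
T → a x x: PREDICT = { 'a' }
  'a' is in predict set, so this production goes in M[T, 'a']

M[T, 'a'] = T → C -, T → a, T → a x x  (a multiply-defined cell — the grammar is not LL(1))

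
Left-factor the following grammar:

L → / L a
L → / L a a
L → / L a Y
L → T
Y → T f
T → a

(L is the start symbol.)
Left-factoring transforms A → αβ₁ | αβ₂ into A → αA' and A' → β₁ | β₂
(α is the longest common prefix among the alternatives). Repeat until
no nonterminal has two alternatives with a common prefix.

Round 1: L has alternatives sharing prefix '/ L a'. Introduce L': L → / L a L'
  Add: L' → ε
  Add: L' → a
  Add: L' → Y

No remaining common prefixes — done.

Resulting grammar:
L → / L a L'
L' → ε
L' → a
L' → Y
L → T
Y → T f
T → a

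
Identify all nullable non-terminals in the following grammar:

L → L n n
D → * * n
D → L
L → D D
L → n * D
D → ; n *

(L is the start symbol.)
A non-terminal is nullable if it can derive ε (the empty string): either it has an ε-production, or it has a production whose right-hand side consists entirely of nullable non-terminals.

There are no ε-productions, so no non-terminal can derive ε.
No non-terminals are nullable.

Answer: None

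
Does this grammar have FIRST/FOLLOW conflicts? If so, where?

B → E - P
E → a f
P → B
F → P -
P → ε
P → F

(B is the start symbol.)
Yes. P → F with FOLLOW(P) on { '-' }

A FIRST/FOLLOW conflict occurs when a non-terminal N has a nullable alternative N → β (β ⇒* ε) and another alternative N → α with FIRST(α) ∩ FOLLOW(N) ≠ ∅: on such a lookahead the parser cannot decide between expanding α and letting N vanish via β.

Nullable non-terminals: P.
FIRST sets used below: FIRST(B) = { 'a' }, FIRST(F) = { '-', 'a' }

P: nullable alternative(s) P → ε; FOLLOW(P) = { $, '-' }
  P → B: FIRST \ {ε} = { 'a' } — disjoint from FOLLOW(P)
  P → ε: FIRST \ {ε} = { } — this is the only nullable alternative, skip
  P → F: FIRST \ {ε} = { '-', 'a' } — overlaps FOLLOW(P) on { '-' }: CONFLICT

B, E, F have no nullable alternative, so no FIRST/FOLLOW check is needed there.

So the grammar has 1 FIRST/FOLLOW conflict (marked CONFLICT above).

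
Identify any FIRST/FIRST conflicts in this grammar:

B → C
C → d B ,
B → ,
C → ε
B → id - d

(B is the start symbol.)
No FIRST/FIRST conflicts.

FIRST sets of the non-terminals at (or reachable through a nullable prefix from) the front of some alternative:
  FIRST(C) = { 'd', ε }

Productions for B:
  B → C: FIRST = { 'd', ε }
  B → ,: FIRST = { ',' }
  B → id - d: FIRST = { 'id' }
Productions for C:
  C → d B ,: FIRST = { 'd' }
  C → ε: FIRST = { ε }

All alternatives of each non-terminal have pairwise disjoint FIRST sets.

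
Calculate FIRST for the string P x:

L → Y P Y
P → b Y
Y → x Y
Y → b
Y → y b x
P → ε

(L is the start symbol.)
{ 'b', 'x' }

FIRST sets of the non-terminals involved (from the grammar, by fixed-point iteration):
  FIRST(P) = { 'b', ε }

To compute FIRST(P x), process the symbols left to right:
Symbol P is a non-terminal. Add FIRST(P) \ {ε} = { 'b' }
P is nullable (ε ∈ FIRST(P)), continue to the next symbol.
Symbol x is a terminal. Add 'x' and stop.
FIRST(P x) = { 'b', 'x' }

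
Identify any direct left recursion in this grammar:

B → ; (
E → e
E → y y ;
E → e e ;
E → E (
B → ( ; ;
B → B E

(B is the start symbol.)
Direct left recursion occurs when N → N α for some non-terminal N (the right-hand side begins with the left-hand side itself).

B → ; (: starts with ';'
E → e: starts with e
E → y y ;: starts with y
E → e e ;: starts with e
E → E (: LEFT RECURSIVE (starts with E)
B → ( ; ;: starts with '('
B → B E: LEFT RECURSIVE (starts with B)

The grammar has direct left recursion on: E, B.

Answer: Yes, E, B are left-recursive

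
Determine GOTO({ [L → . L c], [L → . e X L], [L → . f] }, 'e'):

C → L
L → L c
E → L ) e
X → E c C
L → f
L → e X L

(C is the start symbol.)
GOTO(I, 'e') = CLOSURE({ [A → αX.β] : [A → α.Xβ] ∈ I, X = 'e' })

Items with dot before 'e', with the dot advanced:
  [L → . e X L] → [L → e . X L]
Closure of the advanced items:
  [L → e . X L] has the dot before X: add [X → . E c C]
  [X → . E c C] has the dot before E: add [E → . L ) e]
  [E → . L ) e] has the dot before L: add [L → . L c], [L → . f], [L → . e X L]

GOTO = { [E → . L ) e], [L → . L c], [L → . e X L], [L → . f], [L → e . X L], [X → . E c C] }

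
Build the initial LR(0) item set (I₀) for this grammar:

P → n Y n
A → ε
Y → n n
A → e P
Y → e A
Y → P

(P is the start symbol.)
First, augment the grammar with P' → P
I₀ = CLOSURE({ [P' → . P] }):
  [P' → . P] has the dot before P: add [P → . n Y n]
No further items can be added.

I₀ = { [P → . n Y n], [P' → . P] }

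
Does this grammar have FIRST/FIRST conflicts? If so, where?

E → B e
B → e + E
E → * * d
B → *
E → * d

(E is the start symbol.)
A FIRST/FIRST conflict occurs when two productions N → α and N → β for the same non-terminal have FIRST(α) ∩ FIRST(β) ≠ ∅ (with ε ∈ FIRST of a nullable right-hand side, so two nullable alternatives also conflict).

FIRST sets of the non-terminals at (or reachable through a nullable prefix from) the front of some alternative:
  FIRST(B) = { '*', 'e' }

Productions for E:
  E → B e: FIRST = { '*', 'e' }
  E → * * d: FIRST = { '*' }
  E → * d: FIRST = { '*' }
Productions for B:
  B → e + E: FIRST = { 'e' }
  B → *: FIRST = { '*' }

Conflict for E: E → B e and E → * * d
  Overlap: { '*' }
Conflict for E: E → B e and E → * d
  Overlap: { '*' }
Conflict for E: E → * * d and E → * d
  Overlap: { '*' }

Answer: Yes. E → B e / E → '*' '*' d on { '*' }; E → B e / E → '*' d on { '*' }; E → '*' '*' d / E → '*' d on { '*' }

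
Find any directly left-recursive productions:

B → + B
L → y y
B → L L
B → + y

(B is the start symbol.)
No direct left recursion

Direct left recursion occurs when N → N α for some non-terminal N (the right-hand side begins with the left-hand side itself).

B → + B: starts with '+'
L → y y: starts with y
B → L L: starts with L
B → + y: starts with '+'

No direct left recursion found.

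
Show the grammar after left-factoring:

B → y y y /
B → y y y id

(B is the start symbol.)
Left-factoring transforms A → αβ₁ | αβ₂ into A → αA' and A' → β₁ | β₂
(α is the longest common prefix among the alternatives). Repeat until
no nonterminal has two alternatives with a common prefix.

Round 1: B has alternatives sharing prefix 'y y y'. Introduce B': B → y y y B'
  Add: B' → /
  Add: B' → id

No remaining common prefixes — done.

Resulting grammar:
B → y y y B'
B' → /
B' → id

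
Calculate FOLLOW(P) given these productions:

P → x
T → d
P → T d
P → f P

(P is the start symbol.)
To compute FOLLOW(P), find every occurrence of P on a right-hand side N → α P β: add FIRST(β) \ {ε}, and if β is empty or nullable also add FOLLOW(N). Iterate to a fixed point.

P is the start symbol, so $ ∈ FOLLOW(P).
In P → f P: P is at the end; this adds FOLLOW(P) to itself — nothing new

Taking the union: FOLLOW(P) = { $ }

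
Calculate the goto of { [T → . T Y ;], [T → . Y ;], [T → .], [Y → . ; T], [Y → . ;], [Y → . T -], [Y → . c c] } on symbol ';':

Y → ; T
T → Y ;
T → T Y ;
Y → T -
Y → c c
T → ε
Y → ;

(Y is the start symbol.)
{ [T → . T Y ;], [T → . Y ;], [T → .], [Y → . ; T], [Y → . ;], [Y → . T -], [Y → . c c], [Y → ; . T], [Y → ; .] }

GOTO(I, ';') = CLOSURE({ [A → αX.β] : [A → α.Xβ] ∈ I, X = ';' })

Items with dot before ';', with the dot advanced:
  [Y → . ;] → [Y → ; .]
  [Y → . ; T] → [Y → ; . T]
Closure of the advanced items:
  [Y → ; . T] has the dot before T: add [T → . Y ;], [T → . T Y ;], [T → .]
  [T → . Y ;] has the dot before Y: add [Y → . ; T], [Y → . T -], [Y → . c c], [Y → . ;]

GOTO = { [T → . T Y ;], [T → . Y ;], [T → .], [Y → . ; T], [Y → . ;], [Y → . T -], [Y → . c c], [Y → ; . T], [Y → ; .] }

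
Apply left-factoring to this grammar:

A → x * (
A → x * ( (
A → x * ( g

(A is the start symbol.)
Left-factoring transforms A → αβ₁ | αβ₂ into A → αA' and A' → β₁ | β₂
(α is the longest common prefix among the alternatives). Repeat until
no nonterminal has two alternatives with a common prefix.

Round 1: A has alternatives sharing prefix 'x * ('. Introduce A': A → x * ( A'
  Add: A' → ε
  Add: A' → (
  Add: A' → g

No remaining common prefixes — done.

Resulting grammar:
A → x * ( A'
A' → ε
A' → (
A' → g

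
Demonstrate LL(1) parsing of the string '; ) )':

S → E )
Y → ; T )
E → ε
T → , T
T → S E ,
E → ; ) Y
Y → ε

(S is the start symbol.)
LL(1) parsing maintains a stack (initially the start symbol over $) and the input. At each step: if the stack top is a terminal, match it against the current input token; if it is a non-terminal N, replace it with the RHS of M[N, lookahead] (the unique production whose predict set contains the lookahead).

Stack is shown with the top on the left.

Stack      Input    Action
--------------------------
S $        ; ) ) $  output S → E )
E ) $      ; ) ) $  output E → ; ) Y
; ) Y ) $  ; ) ) $  match ';'
) Y ) $    ) ) $    match ')'
Y ) $      ) $      output Y → ε
) $        ) $      match ')'
$          $        accept

The string is accepted.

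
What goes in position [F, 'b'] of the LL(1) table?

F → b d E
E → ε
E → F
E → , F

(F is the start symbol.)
F → b d E

To find M[F, 'b'], we find productions for F where 'b' is in the predict set (PREDICT(N → α) = (FIRST(α) \ {ε}) ∪ (FOLLOW(N) if α ⇒* ε)).

F → b d E: PREDICT = { 'b' }
  'b' is in predict set, so this production goes in M[F, 'b']

M[F, 'b'] = F → b d E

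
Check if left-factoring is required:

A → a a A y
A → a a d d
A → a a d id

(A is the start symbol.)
Left-factoring is needed when two productions for the same non-terminal
share a common prefix on the right-hand side.

Productions for A:
  A → a a A y
  A → a a d d
  A → a a d id

Found common prefix 'a a' in productions for A

Answer: Yes, A has productions with common prefix 'a a'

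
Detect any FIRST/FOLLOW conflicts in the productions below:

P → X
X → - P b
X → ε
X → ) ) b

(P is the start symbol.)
No FIRST/FOLLOW conflicts.

A FIRST/FOLLOW conflict occurs when a non-terminal N has a nullable alternative N → β (β ⇒* ε) and another alternative N → α with FIRST(α) ∩ FOLLOW(N) ≠ ∅: on such a lookahead the parser cannot decide between expanding α and letting N vanish via β.

Nullable non-terminals: P, X.
P has a nullable alternative but only one production, so nothing to check.

X: nullable alternative(s) X → ε; FOLLOW(X) = { $, 'b' }
  X → - P b: FIRST \ {ε} = { '-' } — disjoint from FOLLOW(X)
  X → ε: FIRST \ {ε} = { } — this is the only nullable alternative, skip
  X → ) ) b: FIRST \ {ε} = { ')' } — disjoint from FOLLOW(X)

No FIRST/FOLLOW conflicts found.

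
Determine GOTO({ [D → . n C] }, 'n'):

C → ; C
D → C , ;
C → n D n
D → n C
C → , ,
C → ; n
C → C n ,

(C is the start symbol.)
{ [C → . , ,], [C → . ; C], [C → . ; n], [C → . C n ,], [C → . n D n], [D → n . C] }

GOTO(I, 'n') = CLOSURE({ [A → αX.β] : [A → α.Xβ] ∈ I, X = 'n' })

Items with dot before 'n', with the dot advanced:
  [D → . n C] → [D → n . C]
Closure of the advanced items:
  [D → n . C] has the dot before C: add [C → . ; C], [C → . n D n], [C → . , ,], [C → . ; n], [C → . C n ,]

GOTO = { [C → . , ,], [C → . ; C], [C → . ; n], [C → . C n ,], [C → . n D n], [D → n . C] }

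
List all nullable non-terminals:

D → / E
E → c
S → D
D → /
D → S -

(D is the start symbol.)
A non-terminal is nullable if it can derive ε (the empty string): either it has an ε-production, or it has a production whose right-hand side consists entirely of nullable non-terminals.

There are no ε-productions, so no non-terminal can derive ε.
No non-terminals are nullable.

Answer: None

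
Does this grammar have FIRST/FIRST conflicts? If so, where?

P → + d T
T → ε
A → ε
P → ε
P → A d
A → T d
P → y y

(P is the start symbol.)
No FIRST/FIRST conflicts.

A FIRST/FIRST conflict occurs when two productions N → α and N → β for the same non-terminal have FIRST(α) ∩ FIRST(β) ≠ ∅ (with ε ∈ FIRST of a nullable right-hand side, so two nullable alternatives also conflict).

FIRST sets of the non-terminals at (or reachable through a nullable prefix from) the front of some alternative:
  FIRST(A) = { 'd', ε }
  FIRST(T) = { ε }

Productions for P:
  P → + d T: FIRST = { '+' }
  P → ε: FIRST = { ε }
  P → A d: FIRST = { 'd' }
  P → y y: FIRST = { 'y' }
Productions for A:
  A → ε: FIRST = { ε }
  A → T d: FIRST = { 'd' }
T has only one production, so no FIRST/FIRST conflict is possible there.

All alternatives of each non-terminal have pairwise disjoint FIRST sets.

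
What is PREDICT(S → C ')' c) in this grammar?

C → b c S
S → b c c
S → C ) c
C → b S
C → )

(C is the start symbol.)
{ ')', 'b' }

PREDICT(S → C ')' c) = (FIRST(RHS) \ {ε}) ∪ (FOLLOW(S) if ε ∈ FIRST(RHS), i.e. RHS ⇒* ε)
FIRST(C) = { ')', 'b' }
FIRST(C ')' c) = { ')', 'b' }
ε ∉ FIRST(C ')' c), so FOLLOW(S) is not added.
PREDICT(S → C ')' c) = { ')', 'b' }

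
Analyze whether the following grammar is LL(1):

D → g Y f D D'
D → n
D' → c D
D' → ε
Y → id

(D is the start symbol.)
A grammar is LL(1) if for each non-terminal N with multiple productions, the predict sets of those productions are pairwise disjoint, where PREDICT(N → α) = (FIRST(α) \ {ε}) ∪ (FOLLOW(N) if α ⇒* ε).

Relevant sets:
  FOLLOW(D') = { $, 'c' }

For D:
  PREDICT(D → g Y f D D') = { 'g' }
  PREDICT(D → n) = { 'n' }
For D':
  PREDICT(D' → c D) = { 'c' }
  PREDICT(D' → ε) = { $, 'c' }
Y has a single production, so nothing to check there.

Conflict found: Predict set conflict for D': { 'c' }
The grammar is NOT LL(1).

Answer: No. Predict set conflict for D': { 'c' }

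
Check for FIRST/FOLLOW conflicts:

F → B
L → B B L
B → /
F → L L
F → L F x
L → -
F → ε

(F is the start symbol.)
A FIRST/FOLLOW conflict occurs when a non-terminal N has a nullable alternative N → β (β ⇒* ε) and another alternative N → α with FIRST(α) ∩ FOLLOW(N) ≠ ∅: on such a lookahead the parser cannot decide between expanding α and letting N vanish via β.

Nullable non-terminals: F.
FIRST sets used below: FIRST(B) = { '/' }, FIRST(L) = { '-', '/' }

F: nullable alternative(s) F → ε; FOLLOW(F) = { $, 'x' }
  F → B: FIRST \ {ε} = { '/' } — disjoint from FOLLOW(F)
  F → L L: FIRST \ {ε} = { '-', '/' } — disjoint from FOLLOW(F)
  F → L F x: FIRST \ {ε} = { '-', '/' } — disjoint from FOLLOW(F)
  F → ε: FIRST \ {ε} = { } — this is the only nullable alternative, skip

B, L have no nullable alternative, so no FIRST/FOLLOW check is needed there.

No FIRST/FOLLOW conflicts found.

Answer: No FIRST/FOLLOW conflicts.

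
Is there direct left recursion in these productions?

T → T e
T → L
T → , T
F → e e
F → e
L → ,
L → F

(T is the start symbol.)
Direct left recursion occurs when N → N α for some non-terminal N (the right-hand side begins with the left-hand side itself).

T → T e: LEFT RECURSIVE (starts with T)
T → L: starts with L
T → , T: starts with ','
F → e e: starts with e
F → e: starts with e
L → ,: starts with ','
L → F: starts with F

The grammar has direct left recursion on: T.

Answer: Yes, T is left-recursive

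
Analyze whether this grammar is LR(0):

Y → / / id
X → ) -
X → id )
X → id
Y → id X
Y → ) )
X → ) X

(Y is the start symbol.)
A grammar is LR(0) if no state in the canonical LR(0) collection has:
  - both a shift item (dot before a terminal) and a complete item (shift-reduce conflict), or
  - two or more complete items (reduce-reduce conflict; the accept item [Y' → Y .] counts as a complete item here).

Augment with Y' → Y and build the canonical LR(0) collection (I0 = CLOSURE({[Y' → . Y]}), then GOTO on every symbol after a dot until no new states appear). It has 14 states:
  I0: { [Y → . ) )], [Y → . / / id], [Y → . id X], [Y' → . Y] }  — shift
  I1: { [Y → ) . )] }  — shift
  I2: { [Y → / . / id] }  — shift
  I3: { [Y' → Y .] }  — accept
  I4: { [X → . ) -], [X → . ) X], [X → . id )], [X → . id], [Y → id . X] }  — shift
  I5: { [X → ) . -], [X → ) . X], [X → . ) -], [X → . ) X], [X → . id )], [X → . id] }  — shift
  I6: { [Y → id X .] }  — reduce
  I7: { [X → id . )], [X → id .] }  — shift, reduce
  I8: { [X → id ) .] }  — reduce
  I9: { [X → ) - .] }  — reduce
  I10: { [X → ) X .] }  — reduce
  I11: { [Y → / / . id] }  — shift
  I12: { [Y → / / id .] }  — reduce
  I13: { [Y → ) ) .] }  — reduce

Conflict in state I7:
  Shift-reduce conflict between [X → id .] and [X → id . )]
So the grammar is NOT LR(0).

Answer: No. Shift-reduce conflict between [X → id .] and [X → id . )]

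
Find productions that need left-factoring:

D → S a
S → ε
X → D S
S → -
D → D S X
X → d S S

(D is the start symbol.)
No, left-factoring is not needed

Left-factoring is needed when two productions for the same non-terminal
share a common prefix on the right-hand side.

Productions for D:
  D → S a
  D → D S X
Productions for S:
  S → ε
  S → -
Productions for X:
  X → D S
  X → d S S

No common prefixes found.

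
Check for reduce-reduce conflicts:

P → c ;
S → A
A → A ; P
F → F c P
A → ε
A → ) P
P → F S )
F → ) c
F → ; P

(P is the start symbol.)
A reduce-reduce conflict occurs when an LR(0) state has two complete items [A → α .] and [B → β .] — both call for a reduction, and with no lookahead the parser cannot choose between them.

Augment with P' → P and build the canonical LR(0) collection (I0 = CLOSURE({[P' → . P]}), then GOTO on every symbol after a dot until no new states appear). It has 18 states:
  I0: { [F → . ) c], [F → . ; P], [F → . F c P], [P → . F S )], [P → . c ;], [P' → . P] }  — shift
  I1: { [F → ) . c] }  — shift
  I2: { [F → . ) c], [F → . ; P], [F → . F c P], [F → ; . P], [P → . F S )], [P → . c ;] }  — shift
  I3: { [A → . ) P], [A → . A ; P], [A → .], [F → F . c P], [P → F . S )], [S → . A] }  — shift, reduce
  I4: { [P' → P .] }  — accept
  I5: { [P → c . ;] }  — shift
  I6: { [P → c ; .] }  — reduce
  I7: { [A → ) . P], [F → . ) c], [F → . ; P], [F → . F c P], [P → . F S )], [P → . c ;] }  — shift
  I8: { [A → A . ; P], [S → A .] }  — shift, reduce
  I9: { [P → F S . )] }  — shift
  I10: { [F → . ) c], [F → . ; P], [F → . F c P], [F → F c . P], [P → . F S )], [P → . c ;] }  — shift
  I11: { [F → F c P .] }  — reduce
  I12: { [P → F S ) .] }  — reduce
  I13: { [A → A ; . P], [F → . ) c], [F → . ; P], [F → . F c P], [P → . F S )], [P → . c ;] }  — shift
  I14: { [A → A ; P .] }  — reduce
  I15: { [A → ) P .] }  — reduce
  I16: { [F → ; P .] }  — reduce
  I17: { [F → ) c .] }  — reduce

No state contains more than one complete item.

Answer: No reduce-reduce conflicts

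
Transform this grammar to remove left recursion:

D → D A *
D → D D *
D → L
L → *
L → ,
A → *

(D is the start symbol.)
D → L D'
D' → A * D'
D' → D * D'
D' → ε
L → *
L → ,
A → *

D is directly left-recursive. The standard transformation for
  A → A α₁ | ... | A α_m | β₁ | ... | β_n
is
  A  → β₁ A' | ... | β_n A'
  A' → α₁ A' | ... | α_m A' | ε

D → L becomes D → L D'
D → D A * becomes D' → A * D'
D → D D * becomes D' → D * D'
Add D' → ε

Productions for other non-terminals are unchanged:
  L → *
  L → ,
  A → *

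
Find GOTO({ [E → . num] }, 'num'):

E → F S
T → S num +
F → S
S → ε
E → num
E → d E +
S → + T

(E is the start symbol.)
{ [E → num .] }

GOTO(I, 'num') = CLOSURE({ [A → αX.β] : [A → α.Xβ] ∈ I, X = 'num' })

Items with dot before 'num', with the dot advanced:
  [E → . num] → [E → num .]
Closure adds nothing (no advanced item has the dot before a non-terminal).

GOTO = { [E → num .] }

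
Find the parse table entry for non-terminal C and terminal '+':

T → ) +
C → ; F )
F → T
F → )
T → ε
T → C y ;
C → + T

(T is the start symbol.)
C → + T

To find M[C, '+'], we find productions for C where '+' is in the predict set (PREDICT(N → α) = (FIRST(α) \ {ε}) ∪ (FOLLOW(N) if α ⇒* ε)).

C → ; F ): PREDICT = { ';' }
C → + T: PREDICT = { '+' }
  '+' is in predict set, so this production goes in M[C, '+']

M[C, '+'] = C → + T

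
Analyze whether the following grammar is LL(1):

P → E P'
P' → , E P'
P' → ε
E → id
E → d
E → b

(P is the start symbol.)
A grammar is LL(1) if for each non-terminal N with multiple productions, the predict sets of those productions are pairwise disjoint, where PREDICT(N → α) = (FIRST(α) \ {ε}) ∪ (FOLLOW(N) if α ⇒* ε).

Relevant sets:
  FOLLOW(P') = { $ }

For P':
  PREDICT(P' → ',' E P') = { ',' }
  PREDICT(P' → ε) = { $ }
For E:
  PREDICT(E → id) = { 'id' }
  PREDICT(E → d) = { 'd' }
  PREDICT(E → b) = { 'b' }
P has a single production, so nothing to check there.

All predict sets are disjoint. The grammar IS LL(1).

Answer: Yes, the grammar is LL(1).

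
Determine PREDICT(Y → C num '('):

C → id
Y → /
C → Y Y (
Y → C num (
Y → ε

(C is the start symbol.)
{ '(', '/', 'id' }

PREDICT(Y → C num '(') = (FIRST(RHS) \ {ε}) ∪ (FOLLOW(Y) if ε ∈ FIRST(RHS), i.e. RHS ⇒* ε)
FIRST(C) = { '(', '/', 'id' }
FIRST(C num '(') = { '(', '/', 'id' }
ε ∉ FIRST(C num '('), so FOLLOW(Y) is not added.
PREDICT(Y → C num '(') = { '(', '/', 'id' }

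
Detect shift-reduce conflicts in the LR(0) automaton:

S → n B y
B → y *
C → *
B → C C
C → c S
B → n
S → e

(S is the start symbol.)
Augment with S' → S and build the canonical LR(0) collection (I0 = CLOSURE({[S' → . S]}), then GOTO on every symbol after a dot until no new states appear). It has 14 states:
  I0: { [S → . e], [S → . n B y], [S' → . S] }  — shift
  I1: { [S' → S .] }  — accept
  I2: { [S → e .] }  — reduce
  I3: { [B → . C C], [B → . n], [B → . y *], [C → . *], [C → . c S], [S → n . B y] }  — shift
  I4: { [C → * .] }  — reduce
  I5: { [S → n B . y] }  — shift
  I6: { [B → C . C], [C → . *], [C → . c S] }  — shift
  I7: { [C → c . S], [S → . e], [S → . n B y] }  — shift
  I8: { [B → n .] }  — reduce
  I9: { [B → y . *] }  — shift
  I10: { [B → y * .] }  — reduce
  I11: { [C → c S .] }  — reduce
  I12: { [B → C C .] }  — reduce
  I13: { [S → n B y .] }  — reduce

No state contains both a complete item and a shift item.

Answer: No shift-reduce conflicts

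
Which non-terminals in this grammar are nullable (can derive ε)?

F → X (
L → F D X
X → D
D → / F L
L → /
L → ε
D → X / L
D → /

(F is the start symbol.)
{ 'L' }

A non-terminal is nullable if it can derive ε (the empty string): either it has an ε-production, or it has a production whose right-hand side consists entirely of nullable non-terminals.

ε-productions: L → ε
So L is immediately nullable.
No further non-terminal can be added: every production for the remaining non-terminals contains a terminal or a non-nullable non-terminal.
Nullable = { 'L' }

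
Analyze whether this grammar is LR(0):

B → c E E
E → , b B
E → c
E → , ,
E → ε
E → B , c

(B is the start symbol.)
No. Shift-reduce conflict between [E → .] and [B → . c E E]

A grammar is LR(0) if no state in the canonical LR(0) collection has:
  - both a shift item (dot before a terminal) and a complete item (shift-reduce conflict), or
  - two or more complete items (reduce-reduce conflict; the accept item [B' → B .] counts as a complete item here).

Augment with B' → B and build the canonical LR(0) collection (I0 = CLOSURE({[B' → . B]}), then GOTO on every symbol after a dot until no new states appear). It has 13 states:
  I0: { [B → . c E E], [B' → . B] }  — shift
  I1: { [B' → B .] }  — accept
  I2: { [B → . c E E], [B → c . E E], [E → . , ,], [E → . , b B], [E → . B , c], [E → . c], [E → .] }  — shift, reduce
  I3: { [E → , . ,], [E → , . b B] }  — shift
  I4: { [E → B . , c] }  — shift
  I5: { [B → . c E E], [B → c E . E], [E → . , ,], [E → . , b B], [E → . B , c], [E → . c], [E → .] }  — shift, reduce
  I6: { [B → . c E E], [B → c . E E], [E → . , ,], [E → . , b B], [E → . B , c], [E → . c], [E → .], [E → c .] }  — shift, 2 reduces
  I7: { [B → c E E .] }  — reduce
  I8: { [E → B , . c] }  — shift
  I9: { [E → B , c .] }  — reduce
  I10: { [E → , , .] }  — reduce
  I11: { [B → . c E E], [E → , b . B] }  — shift
  I12: { [E → , b B .] }  — reduce

Conflict in state I2:
  Shift-reduce conflict between [E → .] and [B → . c E E]
So the grammar is NOT LR(0).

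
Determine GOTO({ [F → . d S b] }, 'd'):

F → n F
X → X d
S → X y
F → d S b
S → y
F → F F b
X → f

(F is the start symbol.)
{ [F → d . S b], [S → . X y], [S → . y], [X → . X d], [X → . f] }

GOTO(I, 'd') = CLOSURE({ [A → αX.β] : [A → α.Xβ] ∈ I, X = 'd' })

Items with dot before 'd', with the dot advanced:
  [F → . d S b] → [F → d . S b]
Closure of the advanced items:
  [F → d . S b] has the dot before S: add [S → . X y], [S → . y]
  [S → . X y] has the dot before X: add [X → . X d], [X → . f]

GOTO = { [F → d . S b], [S → . X y], [S → . y], [X → . X d], [X → . f] }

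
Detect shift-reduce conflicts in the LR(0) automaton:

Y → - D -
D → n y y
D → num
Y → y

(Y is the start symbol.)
A shift-reduce conflict occurs when an LR(0) state has both:
  - a complete (reduce) item [A → α .] (dot at the end), and
  - a shift item [B → β . c γ] (dot before a terminal).

Augment with Y' → Y and build the canonical LR(0) collection (I0 = CLOSURE({[Y' → . Y]}), then GOTO on every symbol after a dot until no new states appear). It has 10 states:
  I0: { [Y → . - D -], [Y → . y], [Y' → . Y] }  — shift
  I1: { [D → . n y y], [D → . num], [Y → - . D -] }  — shift
  I2: { [Y' → Y .] }  — accept
  I3: { [Y → y .] }  — reduce
  I4: { [Y → - D . -] }  — shift
  I5: { [D → n . y y] }  — shift
  I6: { [D → num .] }  — reduce
  I7: { [D → n y . y] }  — shift
  I8: { [D → n y y .] }  — reduce
  I9: { [Y → - D - .] }  — reduce

No state contains both a complete item and a shift item.

Answer: No shift-reduce conflicts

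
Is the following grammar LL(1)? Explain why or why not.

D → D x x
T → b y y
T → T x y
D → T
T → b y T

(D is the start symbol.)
Relevant sets:
  FIRST(D) = { 'b' }
  FIRST(T) = { 'b' }

For D:
  PREDICT(D → D x x) = { 'b' }
  PREDICT(D → T) = { 'b' }
For T:
  PREDICT(T → b y y) = { 'b' }
  PREDICT(T → T x y) = { 'b' }
  PREDICT(T → b y T) = { 'b' }

Conflict found: Predict set conflict for D: { 'b' }
The grammar is NOT LL(1).

Answer: No. Predict set conflict for D: { 'b' }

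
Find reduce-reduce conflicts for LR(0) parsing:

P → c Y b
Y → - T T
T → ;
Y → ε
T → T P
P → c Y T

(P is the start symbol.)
No reduce-reduce conflicts

A reduce-reduce conflict occurs when an LR(0) state has two complete items [A → α .] and [B → β .] — both call for a reduction, and with no lookahead the parser cannot choose between them.

Augment with P' → P and build the canonical LR(0) collection (I0 = CLOSURE({[P' → . P]}), then GOTO on every symbol after a dot until no new states appear). It has 11 states:
  I0: { [P → . c Y T], [P → . c Y b], [P' → . P] }  — shift
  I1: { [P' → P .] }  — accept
  I2: { [P → c . Y T], [P → c . Y b], [Y → . - T T], [Y → .] }  — shift, reduce
  I3: { [T → . ;], [T → . T P], [Y → - . T T] }  — shift
  I4: { [P → c Y . T], [P → c Y . b], [T → . ;], [T → . T P] }  — shift
  I5: { [T → ; .] }  — reduce
  I6: { [P → . c Y T], [P → . c Y b], [P → c Y T .], [T → T . P] }  — shift, reduce
  I7: { [P → c Y b .] }  — reduce
  I8: { [T → T P .] }  — reduce
  I9: { [P → . c Y T], [P → . c Y b], [T → . ;], [T → . T P], [T → T . P], [Y → - T . T] }  — shift
  I10: { [P → . c Y T], [P → . c Y b], [T → T . P], [Y → - T T .] }  — shift, reduce

No state contains more than one complete item.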